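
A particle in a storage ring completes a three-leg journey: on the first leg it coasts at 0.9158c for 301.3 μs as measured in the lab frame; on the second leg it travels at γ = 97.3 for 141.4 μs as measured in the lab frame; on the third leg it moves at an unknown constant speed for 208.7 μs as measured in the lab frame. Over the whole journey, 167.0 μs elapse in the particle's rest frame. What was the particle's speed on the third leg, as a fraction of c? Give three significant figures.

β = 0.977

Leg 1: γ = 1/√(1 − 0.9158²) = 1/√0.1613 = 2.490; τ_1 = 301.3/2.490 = 121.0 μs.
Leg 2: γ = 97.3; τ_2 = 141.4/97.30 = 1.453 μs.
Leg 3: speed unknown; τ_3 = 208.7/γ_3.
Total proper time: 121.0 + 1.453 + τ_3 = 167.0, so τ_3 = 167.0 − 122.5 = 44.53 μs.
γ_3 = 208.7/44.53 = 4.686; β = √(1 − 1/γ²) = √0.9545.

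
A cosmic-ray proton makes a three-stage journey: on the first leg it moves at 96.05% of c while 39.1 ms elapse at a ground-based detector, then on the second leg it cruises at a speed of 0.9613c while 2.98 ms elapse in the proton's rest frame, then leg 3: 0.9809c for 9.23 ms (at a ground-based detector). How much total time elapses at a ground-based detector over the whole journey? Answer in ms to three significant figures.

Δt = 59.1 ms

Leg 1: 39.1 ms is already measured at a ground-based detector.
Leg 2: γ = 1/√(1 − 0.9613²) = 1/√0.07590 = 3.630; Δt_2 = 3.630 × 2.98 = 10.82 ms.
Leg 3: 9.23 ms is already measured at a ground-based detector.
Total: 39.10 + 10.82 + 9.230 ms.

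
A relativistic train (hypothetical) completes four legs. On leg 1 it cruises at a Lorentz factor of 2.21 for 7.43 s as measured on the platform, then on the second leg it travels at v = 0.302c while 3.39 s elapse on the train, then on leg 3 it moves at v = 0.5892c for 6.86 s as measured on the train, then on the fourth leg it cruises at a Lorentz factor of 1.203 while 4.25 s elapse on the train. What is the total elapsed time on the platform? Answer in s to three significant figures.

Δt = 24.6 s

Leg 1: 7.43 s is already measured on the platform.
Leg 2: γ = 1/√(1 − 0.302²) = 1/√0.9088 = 1.049; Δt_2 = 1.049 × 3.39 = 3.556 s.
Leg 3: γ = 1/√(1 − 0.5892²) = 1/√0.6528 = 1.238; Δt_3 = 1.238 × 6.86 = 8.490 s.
Leg 4: γ = 1.203; Δt_4 = 1.203 × 4.25 = 5.113 s.
Total: 7.430 + 3.556 + 8.490 + 5.113 s.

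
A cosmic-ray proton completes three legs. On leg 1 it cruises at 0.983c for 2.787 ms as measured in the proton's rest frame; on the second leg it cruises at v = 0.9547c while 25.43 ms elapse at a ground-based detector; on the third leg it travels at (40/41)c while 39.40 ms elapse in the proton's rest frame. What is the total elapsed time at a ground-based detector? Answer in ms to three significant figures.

Δt = 220 ms

Leg 1: γ = 1/√(1 − 0.983²) = 1/√0.03371 = 5.446; Δt_1 = 5.446 × 2.787 = 15.18 ms.
Leg 2: 25.43 ms is already measured at a ground-based detector.
Leg 3: γ = 1/√(1 − (40/41)²) = 41/9 ≈ 4.556; Δt_3 = 4.556 × 39.40 = 179.5 ms.
Total: 15.18 + 25.43 + 179.5 ms.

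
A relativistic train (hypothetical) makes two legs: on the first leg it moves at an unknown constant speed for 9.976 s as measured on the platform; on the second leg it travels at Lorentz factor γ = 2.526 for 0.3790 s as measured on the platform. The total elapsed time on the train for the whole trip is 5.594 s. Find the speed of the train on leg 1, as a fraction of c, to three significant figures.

β = 0.838

Leg 1: speed unknown; τ_1 = 9.976/γ_1.
Leg 2: γ = 2.526; τ_2 = 0.3790/2.526 = 0.1500 s.
Total proper time: τ_1 + 0.1500 = 5.594, so τ_1 = 5.594 − 0.1500 = 5.444 s.
γ_1 = 9.976/5.444 = 1.832; β = √(1 − 1/γ²) = √0.7022.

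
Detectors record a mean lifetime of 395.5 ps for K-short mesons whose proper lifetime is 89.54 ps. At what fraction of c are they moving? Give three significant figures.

v = 0.974c

γ = Δt/τ₀ = 395.5/89.54 = 4.417
β = √(1 − 1/γ²) = √(1 − 0.05126) = √0.9487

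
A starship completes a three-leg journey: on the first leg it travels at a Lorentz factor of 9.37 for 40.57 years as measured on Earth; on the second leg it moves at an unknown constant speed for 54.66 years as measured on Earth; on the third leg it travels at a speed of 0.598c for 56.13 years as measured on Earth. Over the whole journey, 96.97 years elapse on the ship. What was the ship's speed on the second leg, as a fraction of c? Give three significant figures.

β = 0.490

Leg 1: γ = 9.37; τ_1 = 40.57/9.370 = 4.330 years.
Leg 2: speed unknown; τ_2 = 54.66/γ_2.
Leg 3: γ = 1/√(1 − 0.598²) = 1/√0.6424 = 1.248; τ_3 = 56.13/1.248 = 44.99 years.
Total proper time: 4.330 + τ_2 + 44.99 = 96.97, so τ_2 = 96.97 − 49.32 = 47.65 years.
γ_2 = 54.66/47.65 = 1.147; β = √(1 − 1/γ²) = √0.2400.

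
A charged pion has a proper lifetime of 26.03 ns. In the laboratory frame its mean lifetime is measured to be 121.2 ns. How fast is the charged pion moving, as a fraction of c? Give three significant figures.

γ = Δt/τ₀ = 121.2/26.03 = 4.656
β = √(1 − 1/γ²) = √(1 − 0.04613) = √0.9539

β = 0.977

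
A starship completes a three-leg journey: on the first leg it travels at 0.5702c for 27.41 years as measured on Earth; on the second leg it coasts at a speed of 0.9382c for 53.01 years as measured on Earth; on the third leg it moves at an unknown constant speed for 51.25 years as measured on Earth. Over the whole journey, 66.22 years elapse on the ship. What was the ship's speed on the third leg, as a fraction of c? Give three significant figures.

β = 0.869

Leg 1: γ = 1/√(1 − 0.5702²) = 1/√0.6749 = 1.217; τ_1 = 27.41/1.217 = 22.52 years.
Leg 2: γ = 1/√(1 − 0.9382²) = 1/√0.1198 = 2.889; τ_2 = 53.01/2.889 = 18.35 years.
Leg 3: speed unknown; τ_3 = 51.25/γ_3.
Total proper time: 22.52 + 18.35 + τ_3 = 66.22, so τ_3 = 66.22 − 40.86 = 25.36 years.
γ_3 = 51.25/25.36 = 2.021; β = √(1 − 1/γ²) = √0.7552.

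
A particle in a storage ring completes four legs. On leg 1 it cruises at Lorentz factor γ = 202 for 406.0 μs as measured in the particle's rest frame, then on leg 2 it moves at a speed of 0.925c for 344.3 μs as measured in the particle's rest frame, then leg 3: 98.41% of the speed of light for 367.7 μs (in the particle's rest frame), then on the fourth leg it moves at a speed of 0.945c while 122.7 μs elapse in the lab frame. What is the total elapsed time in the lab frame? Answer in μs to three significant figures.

Leg 1: γ = 202; Δt_1 = 202.0 × 406.0 = 8.201×10⁴ μs.
Leg 2: γ = 1/√(1 − 0.925²) = 1/√0.1444 = 2.632; Δt_2 = 2.632 × 344.3 = 906.1 μs.
Leg 3: β = 0.9841; γ = 1/√(1 − 0.9841²) = 1/√0.03155 = 5.630; Δt_3 = 5.630 × 367.7 = 2070 μs.
Leg 4: 122.7 μs is already measured in the lab frame.
Total: 8.201×10⁴ + 906.1 + 2070 + 122.7 μs.

Δt = 8.51×10⁴ μs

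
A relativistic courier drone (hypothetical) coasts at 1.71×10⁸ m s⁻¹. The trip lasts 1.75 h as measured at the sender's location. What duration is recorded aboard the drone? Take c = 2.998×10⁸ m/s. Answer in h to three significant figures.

β = 1.71×10⁸/2.998×10⁸ = 0.5704; γ = 1/√(1 − 0.5704²) = 1.217
The interval measured at the sender's location is the dilated one; the clock aboard the drone measures the proper time τ = Δt/γ = 1.75/1.217 h.

τ = 1.44 h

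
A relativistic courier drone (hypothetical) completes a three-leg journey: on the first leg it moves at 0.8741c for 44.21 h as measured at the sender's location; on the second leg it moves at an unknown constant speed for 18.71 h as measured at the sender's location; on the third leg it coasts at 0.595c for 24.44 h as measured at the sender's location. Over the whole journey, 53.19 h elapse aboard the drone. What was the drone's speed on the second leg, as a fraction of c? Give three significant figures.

β = 0.764

Leg 1: γ = 1/√(1 − 0.8741²) = 1/√0.2359 = 2.059; τ_1 = 44.21/2.059 = 21.47 h.
Leg 2: speed unknown; τ_2 = 18.71/γ_2.
Leg 3: γ = 1/√(1 − 0.595²) = 1/√0.6460 = 1.244; τ_3 = 24.44/1.244 = 19.64 h.
Total proper time: 21.47 + τ_2 + 19.64 = 53.19, so τ_2 = 53.19 − 41.12 = 12.07 h.
γ_2 = 18.71/12.07 = 1.550; β = √(1 − 1/γ²) = √0.5837.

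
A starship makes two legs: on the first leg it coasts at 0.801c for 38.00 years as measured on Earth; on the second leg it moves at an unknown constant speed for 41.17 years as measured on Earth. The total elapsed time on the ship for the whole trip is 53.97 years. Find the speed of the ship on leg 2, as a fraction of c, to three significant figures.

Leg 1: γ = 1/√(1 − 0.801²) = 1/√0.3584 = 1.670; τ_1 = 38.00/1.670 = 22.75 years.
Leg 2: speed unknown; τ_2 = 41.17/γ_2.
Total proper time: 22.75 + τ_2 = 53.97, so τ_2 = 53.97 − 22.75 = 31.22 years.
γ_2 = 41.17/31.22 = 1.319; β = √(1 − 1/γ²) = √0.4249.

β = 0.652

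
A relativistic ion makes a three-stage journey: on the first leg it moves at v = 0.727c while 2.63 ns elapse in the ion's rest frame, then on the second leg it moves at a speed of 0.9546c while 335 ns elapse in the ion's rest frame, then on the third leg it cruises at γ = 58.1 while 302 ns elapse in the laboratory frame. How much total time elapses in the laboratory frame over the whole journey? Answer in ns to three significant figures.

Δt = 1430 ns

Leg 1: γ = 1/√(1 − 0.727²) = 1/√0.4715 = 1.456; Δt_1 = 1.456 × 2.63 = 3.830 ns.
Leg 2: γ = 1/√(1 − 0.9546²) = 1/√0.08874 = 3.357; Δt_2 = 3.357 × 335 = 1125 ns.
Leg 3: 302 ns is already measured in the laboratory frame.
Total: 3.830 + 1125 + 302.0 ns.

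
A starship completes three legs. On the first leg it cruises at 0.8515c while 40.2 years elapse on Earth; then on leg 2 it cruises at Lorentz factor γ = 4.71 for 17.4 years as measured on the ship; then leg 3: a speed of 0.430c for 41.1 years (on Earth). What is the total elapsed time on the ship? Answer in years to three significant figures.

Leg 1: γ = 1/√(1 − 0.8515²) = 1/√0.2749 = 1.907; τ_1 = 40.2/1.907 = 21.08 years.
Leg 2: 17.4 years is already measured on the ship.
Leg 3: γ = 1/√(1 − 0.430²) = 1/√0.8151 = 1.108; τ_3 = 41.1/1.108 = 37.11 years.
Total: 21.08 + 17.40 + 37.11 years.

τ = 75.6 years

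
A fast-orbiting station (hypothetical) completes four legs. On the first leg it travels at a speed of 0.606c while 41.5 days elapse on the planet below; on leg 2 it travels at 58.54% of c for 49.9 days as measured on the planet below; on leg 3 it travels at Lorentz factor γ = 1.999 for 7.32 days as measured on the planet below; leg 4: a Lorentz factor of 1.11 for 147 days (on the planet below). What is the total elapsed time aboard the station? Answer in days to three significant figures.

Leg 1: γ = 1/√(1 − 0.606²) = 1/√0.6328 = 1.257; τ_1 = 41.5/1.257 = 33.01 days.
Leg 2: β = 0.5854; γ = 1/√(1 − 0.5854²) = 1/√0.6573 = 1.233; τ_2 = 49.9/1.233 = 40.46 days.
Leg 3: γ = 1.999; τ_3 = 7.32/1.999 = 3.662 days.
Leg 4: γ = 1.11; τ_4 = 147/1.110 = 132.4 days.
Total: 33.01 + 40.46 + 3.662 + 132.4 days.

τ = 210 days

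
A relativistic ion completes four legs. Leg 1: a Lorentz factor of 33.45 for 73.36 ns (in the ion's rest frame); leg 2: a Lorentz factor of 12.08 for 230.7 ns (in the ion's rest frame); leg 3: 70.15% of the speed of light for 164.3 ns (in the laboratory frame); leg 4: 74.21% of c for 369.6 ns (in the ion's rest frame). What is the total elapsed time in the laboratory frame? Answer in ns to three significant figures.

Δt = 5960 ns

Leg 1: γ = 33.45; Δt_1 = 33.45 × 73.36 = 2454 ns.
Leg 2: γ = 12.08; Δt_2 = 12.08 × 230.7 = 2787 ns.
Leg 3: 164.3 ns is already measured in the laboratory frame.
Leg 4: β = 0.7421; γ = 1/√(1 − 0.7421²) = 1/√0.4493 = 1.492; Δt_4 = 1.492 × 369.6 = 551.4 ns.
Total: 2454 + 2787 + 164.3 + 551.4 ns.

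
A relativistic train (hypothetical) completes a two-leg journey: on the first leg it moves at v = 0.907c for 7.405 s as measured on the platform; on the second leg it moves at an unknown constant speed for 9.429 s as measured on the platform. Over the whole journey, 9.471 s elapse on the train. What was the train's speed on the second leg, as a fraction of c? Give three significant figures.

Leg 1: γ = 1/√(1 − 0.907²) = 1/√0.1774 = 2.375; τ_1 = 7.405/2.375 = 3.118 s.
Leg 2: speed unknown; τ_2 = 9.429/γ_2.
Total proper time: 3.118 + τ_2 = 9.471, so τ_2 = 9.471 − 3.118 = 6.353 s.
γ_2 = 9.429/6.353 = 1.484; β = √(1 − 1/γ²) = √0.5461.

β = 0.739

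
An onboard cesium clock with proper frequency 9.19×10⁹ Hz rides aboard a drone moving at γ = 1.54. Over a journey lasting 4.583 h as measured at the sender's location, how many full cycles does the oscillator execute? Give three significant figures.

γ = 1.54
The oscillator's own cycle count is N = f × τ where τ is the proper time aboard the drone. τ = Δt/γ = 4.583/1.540 = 2.976 h = 1.071×10⁴ s.
N = 9.19×10⁹ × 1.071×10⁴ = 9.846×10¹³.

N = 9.85×10¹³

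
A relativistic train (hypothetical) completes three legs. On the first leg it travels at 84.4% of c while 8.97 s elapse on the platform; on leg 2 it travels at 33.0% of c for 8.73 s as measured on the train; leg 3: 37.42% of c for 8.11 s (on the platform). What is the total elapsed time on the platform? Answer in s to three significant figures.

Leg 1: 8.97 s is already measured on the platform.
Leg 2: β = 0.330; γ = 1/√(1 − 0.330²) = 1/√0.8911 = 1.059; Δt_2 = 1.059 × 8.73 = 9.248 s.
Leg 3: 8.11 s is already measured on the platform.
Total: 8.970 + 9.248 + 8.110 s.

Δt = 26.3 s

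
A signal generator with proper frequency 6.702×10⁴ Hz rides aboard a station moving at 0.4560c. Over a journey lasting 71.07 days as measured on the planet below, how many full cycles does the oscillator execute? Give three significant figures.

γ = 1/√(1 − 0.4560²) = 1/√0.7921 = 1.124
The oscillator's own cycle count is N = f × τ where τ is the proper time aboard the station. τ = Δt/γ = 71.07/1.124 = 63.25 days = 5.465×10⁶ s.
N = 6.702×10⁴ × 5.465×10⁶ = 3.663×10¹¹.

N = 3.66×10¹¹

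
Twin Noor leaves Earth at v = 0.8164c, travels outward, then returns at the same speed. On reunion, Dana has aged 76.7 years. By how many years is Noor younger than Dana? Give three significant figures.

Δt − τ = 32.4 years

γ = 1/√(1 − 0.8164²) = 1/√0.3335 = 1.732
Noor's elapsed proper time: τ = 76.7/1.732 = 44.29 years.
Age gap = Δt − τ = 76.7 − 44.29 years.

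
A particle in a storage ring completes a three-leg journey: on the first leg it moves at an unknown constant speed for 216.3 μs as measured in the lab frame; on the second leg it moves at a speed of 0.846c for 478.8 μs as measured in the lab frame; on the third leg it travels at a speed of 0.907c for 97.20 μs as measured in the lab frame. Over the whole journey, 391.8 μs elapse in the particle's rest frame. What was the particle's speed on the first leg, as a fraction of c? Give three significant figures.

Leg 1: speed unknown; τ_1 = 216.3/γ_1.
Leg 2: γ = 1/√(1 − 0.846²) = 1/√0.2843 = 1.876; τ_2 = 478.8/1.876 = 255.3 μs.
Leg 3: γ = 1/√(1 − 0.907²) = 1/√0.1774 = 2.375; τ_3 = 97.20/2.375 = 40.93 μs.
Total proper time: τ_1 + 255.3 + 40.93 = 391.8, so τ_1 = 391.8 − 296.2 = 95.58 μs.
γ_1 = 216.3/95.58 = 2.263; β = √(1 − 1/γ²) = √0.8047.

β = 0.897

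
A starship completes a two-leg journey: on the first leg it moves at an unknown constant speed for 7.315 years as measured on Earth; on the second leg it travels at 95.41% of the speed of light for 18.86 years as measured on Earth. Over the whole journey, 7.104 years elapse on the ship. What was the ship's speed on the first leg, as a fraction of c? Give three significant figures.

Leg 1: speed unknown; τ_1 = 7.315/γ_1.
Leg 2: β = 0.9541; γ = 1/√(1 − 0.9541²) = 1/√0.08969 = 3.339; τ_2 = 18.86/3.339 = 5.648 years.
Total proper time: τ_1 + 5.648 = 7.104, so τ_1 = 7.104 − 5.648 = 1.456 years.
γ_1 = 7.315/1.456 = 5.025; β = √(1 − 1/γ²) = √0.9604.

β = 0.980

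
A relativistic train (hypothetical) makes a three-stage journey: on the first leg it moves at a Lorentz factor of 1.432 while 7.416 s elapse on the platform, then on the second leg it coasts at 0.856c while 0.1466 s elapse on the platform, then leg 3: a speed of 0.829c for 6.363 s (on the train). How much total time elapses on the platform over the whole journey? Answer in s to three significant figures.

Leg 1: 7.416 s is already measured on the platform.
Leg 2: 0.1466 s is already measured on the platform.
Leg 3: γ = 1/√(1 − 0.829²) = 1/√0.3128 = 1.788; Δt_3 = 1.788 × 6.363 = 11.38 s.
Total: 7.416 + 0.1466 + 11.38 s.

Δt = 18.9 s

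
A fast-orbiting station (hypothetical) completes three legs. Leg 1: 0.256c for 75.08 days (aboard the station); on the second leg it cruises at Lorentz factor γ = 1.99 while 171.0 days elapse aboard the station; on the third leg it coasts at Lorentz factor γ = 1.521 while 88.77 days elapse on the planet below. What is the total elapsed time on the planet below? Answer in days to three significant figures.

Δt = 507 days

Leg 1: γ = 1/√(1 − 0.256²) = 1/√0.9345 = 1.034; Δt_1 = 1.034 × 75.08 = 77.67 days.
Leg 2: γ = 1.99; Δt_2 = 1.990 × 171.0 = 340.3 days.
Leg 3: 88.77 days is already measured on the planet below.
Total: 77.67 + 340.3 + 88.77 days.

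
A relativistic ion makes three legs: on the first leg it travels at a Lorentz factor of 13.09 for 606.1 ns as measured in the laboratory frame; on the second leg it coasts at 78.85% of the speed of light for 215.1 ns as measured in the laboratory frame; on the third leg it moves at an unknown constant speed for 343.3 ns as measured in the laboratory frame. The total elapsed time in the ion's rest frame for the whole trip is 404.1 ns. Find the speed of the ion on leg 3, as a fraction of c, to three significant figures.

Leg 1: γ = 13.09; τ_1 = 606.1/13.09 = 46.30 ns.
Leg 2: β = 0.7885; γ = 1/√(1 − 0.7885²) = 1/√0.3783 = 1.626; τ_2 = 215.1/1.626 = 132.3 ns.
Leg 3: speed unknown; τ_3 = 343.3/γ_3.
Total proper time: 46.30 + 132.3 + τ_3 = 404.1, so τ_3 = 404.1 − 178.6 = 225.5 ns.
γ_3 = 343.3/225.5 = 1.522; β = √(1 − 1/γ²) = √0.5685.

β = 0.754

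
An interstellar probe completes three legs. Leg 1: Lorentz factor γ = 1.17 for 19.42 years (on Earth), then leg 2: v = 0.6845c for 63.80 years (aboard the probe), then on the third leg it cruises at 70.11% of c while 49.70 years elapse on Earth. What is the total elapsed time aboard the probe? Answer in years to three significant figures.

τ = 116 years

Leg 1: γ = 1.17; τ_1 = 19.42/1.170 = 16.60 years.
Leg 2: 63.80 years is already measured aboard the probe.
Leg 3: β = 0.7011; γ = 1/√(1 − 0.7011²) = 1/√0.5085 = 1.402; τ_3 = 49.70/1.402 = 35.44 years.
Total: 16.60 + 63.80 + 35.44 years.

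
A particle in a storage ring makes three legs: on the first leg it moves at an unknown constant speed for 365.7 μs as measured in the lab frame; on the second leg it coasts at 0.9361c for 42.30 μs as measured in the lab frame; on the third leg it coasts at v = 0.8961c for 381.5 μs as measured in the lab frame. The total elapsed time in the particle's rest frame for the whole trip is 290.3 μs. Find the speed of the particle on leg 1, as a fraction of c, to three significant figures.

Leg 1: speed unknown; τ_1 = 365.7/γ_1.
Leg 2: γ = 1/√(1 − 0.9361²) = 1/√0.1237 = 2.843; τ_2 = 42.30/2.843 = 14.88 μs.
Leg 3: γ = 1/√(1 − 0.8961²) = 1/√0.1970 = 2.253; τ_3 = 381.5/2.253 = 169.3 μs.
Total proper time: τ_1 + 14.88 + 169.3 = 290.3, so τ_1 = 290.3 − 184.2 = 106.1 μs.
γ_1 = 365.7/106.1 = 3.447; β = √(1 − 1/γ²) = √0.9158.

β = 0.957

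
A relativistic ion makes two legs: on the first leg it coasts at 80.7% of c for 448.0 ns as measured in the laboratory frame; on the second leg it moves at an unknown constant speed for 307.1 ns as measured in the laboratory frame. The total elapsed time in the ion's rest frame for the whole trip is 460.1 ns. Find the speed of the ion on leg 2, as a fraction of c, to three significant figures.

Leg 1: β = 0.807; γ = 1/√(1 − 0.807²) = 1/√0.3488 = 1.693; τ_1 = 448.0/1.693 = 264.6 ns.
Leg 2: speed unknown; τ_2 = 307.1/γ_2.
Total proper time: 264.6 + τ_2 = 460.1, so τ_2 = 460.1 − 264.6 = 195.5 ns.
γ_2 = 307.1/195.5 = 1.571; β = √(1 − 1/γ²) = √0.5946.

β = 0.771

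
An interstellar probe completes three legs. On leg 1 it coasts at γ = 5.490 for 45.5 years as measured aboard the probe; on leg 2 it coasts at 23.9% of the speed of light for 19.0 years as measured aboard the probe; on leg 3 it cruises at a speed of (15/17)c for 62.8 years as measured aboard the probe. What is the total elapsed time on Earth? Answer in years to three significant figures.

Leg 1: γ = 5.490; Δt_1 = 5.490 × 45.5 = 249.8 years.
Leg 2: β = 0.239; γ = 1/√(1 − 0.239²) = 1/√0.9429 = 1.030; Δt_2 = 1.030 × 19.0 = 19.57 years.
Leg 3: γ = 1/√(1 − (15/17)²) = 17/8 = 2.125; Δt_3 = 2.125 × 62.8 = 133.4 years.
Total: 249.8 + 19.57 + 133.4 years.

Δt = 403 years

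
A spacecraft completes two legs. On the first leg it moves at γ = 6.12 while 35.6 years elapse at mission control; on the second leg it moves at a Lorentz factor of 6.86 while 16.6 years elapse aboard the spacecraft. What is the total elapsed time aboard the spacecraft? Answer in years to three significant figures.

τ = 22.4 years

Leg 1: γ = 6.12; τ_1 = 35.6/6.120 = 5.817 years.
Leg 2: 16.6 years is already measured aboard the spacecraft.
Total: 5.817 + 16.60 years.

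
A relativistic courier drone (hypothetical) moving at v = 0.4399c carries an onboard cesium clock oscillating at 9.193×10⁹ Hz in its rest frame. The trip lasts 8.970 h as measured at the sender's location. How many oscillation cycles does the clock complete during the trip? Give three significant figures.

γ = 1/√(1 − 0.4399²) = 1/√0.8065 = 1.114
The oscillator's own cycle count is N = f × τ where τ is the proper time aboard the drone. τ = Δt/γ = 8.970/1.114 = 8.055 h = 2.900×10⁴ s.
N = 9.193×10⁹ × 2.900×10⁴ = 2.666×10¹⁴.

N = 2.67×10¹⁴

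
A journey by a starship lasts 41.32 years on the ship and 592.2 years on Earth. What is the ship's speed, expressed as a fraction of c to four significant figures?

The proper time is measured on the ship (both events occur at the ship's location); Δt is measured on Earth. γ = Δt/τ = 592.2/41.32 = 14.33.
β = √(1 − 1/γ²) = √(1 − 0.004868) = √0.9951

v = 0.9976c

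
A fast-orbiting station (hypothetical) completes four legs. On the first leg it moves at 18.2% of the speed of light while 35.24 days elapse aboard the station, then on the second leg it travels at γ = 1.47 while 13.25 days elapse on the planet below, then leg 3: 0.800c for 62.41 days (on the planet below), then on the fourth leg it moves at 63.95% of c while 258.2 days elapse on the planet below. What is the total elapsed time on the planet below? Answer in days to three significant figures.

Leg 1: β = 0.182; γ = 1/√(1 − 0.182²) = 1/√0.9669 = 1.017; Δt_1 = 1.017 × 35.24 = 35.84 days.
Leg 2: 13.25 days is already measured on the planet below.
Leg 3: 62.41 days is already measured on the planet below.
Leg 4: 258.2 days is already measured on the planet below.
Total: 35.84 + 13.25 + 62.41 + 258.2 days.

Δt = 370 days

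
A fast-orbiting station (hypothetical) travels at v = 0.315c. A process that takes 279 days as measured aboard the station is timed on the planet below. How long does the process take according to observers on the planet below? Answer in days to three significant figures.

Δt = 294 days

γ = 1/√(1 − 0.315²) = 1/√0.9008 = 1.054
The interval measured aboard the station is the proper time (both events occur at the same place in that frame); the lab-frame interval is Δt = γτ = 1.054 × 279 days.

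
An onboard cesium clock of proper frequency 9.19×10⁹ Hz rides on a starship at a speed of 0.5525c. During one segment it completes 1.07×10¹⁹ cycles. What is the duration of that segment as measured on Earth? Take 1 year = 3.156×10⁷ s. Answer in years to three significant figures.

γ = 1/√(1 − 0.5525²) = 1/√0.6947 = 1.200
Proper time for N cycles: τ = N/f = 1.07×10¹⁹/(9.19×10⁹) = 1.164×10⁹ s = 36.89 years.
Lab-frame duration Δt = γτ = 1.200 × 36.89 = 44.26 years.

Δt = 44.3 years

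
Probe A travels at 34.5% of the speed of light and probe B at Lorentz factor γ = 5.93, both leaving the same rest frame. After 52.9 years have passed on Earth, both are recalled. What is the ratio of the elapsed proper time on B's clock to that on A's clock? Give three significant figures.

τ_B/τ_A = 0.180

A: β = 0.345; γ = 1/√(1 − 0.345²) = 1/√0.8810 = 1.065. B: γ = 5.93.
τ_A/τ_B = γ_B/γ_A = 5.930/1.065 = 5.566, so τ_B/τ_A = 0.1797.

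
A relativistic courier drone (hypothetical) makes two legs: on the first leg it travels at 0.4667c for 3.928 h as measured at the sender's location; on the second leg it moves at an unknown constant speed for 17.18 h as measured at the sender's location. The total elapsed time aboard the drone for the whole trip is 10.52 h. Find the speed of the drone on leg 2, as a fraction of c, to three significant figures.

Leg 1: γ = 1/√(1 − 0.4667²) = 1/√0.7822 = 1.131; τ_1 = 3.928/1.131 = 3.474 h.
Leg 2: speed unknown; τ_2 = 17.18/γ_2.
Total proper time: 3.474 + τ_2 = 10.52, so τ_2 = 10.52 − 3.474 = 7.046 h.
γ_2 = 17.18/7.046 = 2.438; β = √(1 − 1/γ²) = √0.8318.

β = 0.912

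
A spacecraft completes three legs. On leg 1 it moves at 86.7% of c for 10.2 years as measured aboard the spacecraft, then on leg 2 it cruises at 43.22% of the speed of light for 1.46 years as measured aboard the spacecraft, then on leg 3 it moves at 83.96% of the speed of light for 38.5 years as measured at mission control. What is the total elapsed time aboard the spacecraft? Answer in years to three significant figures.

Leg 1: 10.2 years is already measured aboard the spacecraft.
Leg 2: 1.46 years is already measured aboard the spacecraft.
Leg 3: β = 0.8396; γ = 1/√(1 − 0.8396²) = 1/√0.2951 = 1.841; τ_3 = 38.5/1.841 = 20.91 years.
Total: 10.20 + 1.460 + 20.91 years.

τ = 32.6 years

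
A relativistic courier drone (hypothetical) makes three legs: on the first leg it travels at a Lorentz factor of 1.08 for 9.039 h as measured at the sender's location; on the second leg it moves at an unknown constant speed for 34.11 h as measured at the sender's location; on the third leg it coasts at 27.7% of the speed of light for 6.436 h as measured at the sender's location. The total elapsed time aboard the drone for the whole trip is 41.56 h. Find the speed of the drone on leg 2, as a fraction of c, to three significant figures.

β = 0.611

Leg 1: γ = 1.08; τ_1 = 9.039/1.080 = 8.369 h.
Leg 2: speed unknown; τ_2 = 34.11/γ_2.
Leg 3: β = 0.277; γ = 1/√(1 − 0.277²) = 1/√0.9233 = 1.041; τ_3 = 6.436/1.041 = 6.184 h.
Total proper time: 8.369 + τ_2 + 6.184 = 41.56, so τ_2 = 41.56 − 14.55 = 27.01 h.
γ_2 = 34.11/27.01 = 1.263; β = √(1 − 1/γ²) = √0.3731.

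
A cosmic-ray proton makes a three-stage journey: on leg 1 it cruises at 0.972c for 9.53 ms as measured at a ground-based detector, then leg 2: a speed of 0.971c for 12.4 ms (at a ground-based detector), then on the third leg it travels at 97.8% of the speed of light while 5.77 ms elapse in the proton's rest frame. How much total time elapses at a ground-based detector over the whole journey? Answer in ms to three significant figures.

Leg 1: 9.53 ms is already measured at a ground-based detector.
Leg 2: 12.4 ms is already measured at a ground-based detector.
Leg 3: β = 0.978; γ = 1/√(1 − 0.978²) = 1/√0.04352 = 4.794; Δt_3 = 4.794 × 5.77 = 27.66 ms.
Total: 9.530 + 12.40 + 27.66 ms.

Δt = 49.6 ms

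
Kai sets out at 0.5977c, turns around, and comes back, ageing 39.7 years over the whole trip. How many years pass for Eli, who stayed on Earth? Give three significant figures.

γ = 1/√(1 − 0.5977²) = 1/√0.6428 = 1.247
Earth-frame duration is the dilated interval: Δt = γτ = 1.247 × 39.7 years.

Δt = 49.5 years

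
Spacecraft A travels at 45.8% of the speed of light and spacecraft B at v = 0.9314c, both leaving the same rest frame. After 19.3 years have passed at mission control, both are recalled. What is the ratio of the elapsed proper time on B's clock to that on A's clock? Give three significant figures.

A: β = 0.458; γ = 1/√(1 − 0.458²) = 1/√0.7902 = 1.125. B: γ = 1/√(1 − 0.9314²) = 1/√0.1325 = 2.747.
τ_A/τ_B = γ_B/γ_A = 2.747/1.125 = 2.442, so τ_B/τ_A = 0.4095.

τ_B/τ_A = 0.409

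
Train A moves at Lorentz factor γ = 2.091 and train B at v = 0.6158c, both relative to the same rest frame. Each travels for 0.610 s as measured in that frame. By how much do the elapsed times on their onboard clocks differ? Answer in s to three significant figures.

A: γ = 2.091; τ_A = 0.610/2.091 = 0.2917 s.
B: γ = 1/√(1 − 0.6158²) = 1/√0.6208 = 1.269; τ_B = 0.610/1.269 = 0.4806 s.

|τ_A − τ_B| = 0.189 s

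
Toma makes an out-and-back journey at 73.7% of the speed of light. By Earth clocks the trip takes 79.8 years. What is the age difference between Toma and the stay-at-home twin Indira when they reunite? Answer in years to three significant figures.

β = 0.737; γ = 1/√(1 − 0.737²) = 1/√0.4568 = 1.480
Toma's elapsed proper time: τ = 79.8/1.480 = 53.94 years.
Age gap = Δt − τ = 79.8 − 53.94 years.

Δt − τ = 25.9 years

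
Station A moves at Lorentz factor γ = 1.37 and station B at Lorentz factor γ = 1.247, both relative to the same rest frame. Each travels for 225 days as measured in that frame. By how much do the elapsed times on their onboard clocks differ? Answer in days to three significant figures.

A: γ = 1.37; τ_A = 225/1.370 = 164.2 days.
B: γ = 1.247; τ_B = 225/1.247 = 180.4 days.

|τ_A − τ_B| = 16.2 days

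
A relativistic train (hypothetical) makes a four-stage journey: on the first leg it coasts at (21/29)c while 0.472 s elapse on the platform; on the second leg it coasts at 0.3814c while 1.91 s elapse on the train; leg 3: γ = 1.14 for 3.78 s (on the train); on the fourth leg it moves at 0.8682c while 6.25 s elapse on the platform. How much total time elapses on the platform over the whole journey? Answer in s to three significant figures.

Leg 1: 0.472 s is already measured on the platform.
Leg 2: γ = 1/√(1 − 0.3814²) = 1/√0.8545 = 1.082; Δt_2 = 1.082 × 1.91 = 2.066 s.
Leg 3: γ = 1.14; Δt_3 = 1.140 × 3.78 = 4.309 s.
Leg 4: 6.25 s is already measured on the platform.
Total: 0.4720 + 2.066 + 4.309 + 6.250 s.

Δt = 13.1 s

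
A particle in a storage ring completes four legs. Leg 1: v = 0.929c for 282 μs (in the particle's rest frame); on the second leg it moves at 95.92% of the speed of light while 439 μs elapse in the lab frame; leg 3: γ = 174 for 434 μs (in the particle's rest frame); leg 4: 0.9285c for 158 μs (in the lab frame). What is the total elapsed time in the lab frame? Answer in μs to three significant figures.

Δt = 7.69×10⁴ μs

Leg 1: γ = 1/√(1 − 0.929²) = 1/√0.1370 = 2.702; Δt_1 = 2.702 × 282 = 762.0 μs.
Leg 2: 439 μs is already measured in the lab frame.
Leg 3: γ = 174; Δt_3 = 174.0 × 434 = 7.552×10⁴ μs.
Leg 4: 158 μs is already measured in the lab frame.
Total: 762.0 + 439.0 + 7.552×10⁴ + 158.0 μs.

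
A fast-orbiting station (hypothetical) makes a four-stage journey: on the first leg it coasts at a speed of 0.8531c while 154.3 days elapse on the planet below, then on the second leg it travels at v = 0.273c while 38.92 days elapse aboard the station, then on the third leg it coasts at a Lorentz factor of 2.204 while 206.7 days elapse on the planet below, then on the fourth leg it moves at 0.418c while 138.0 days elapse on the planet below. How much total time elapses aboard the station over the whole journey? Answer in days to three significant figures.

τ = 339 days

Leg 1: γ = 1/√(1 − 0.8531²) = 1/√0.2722 = 1.917; τ_1 = 154.3/1.917 = 80.51 days.
Leg 2: 38.92 days is already measured aboard the station.
Leg 3: γ = 2.204; τ_3 = 206.7/2.204 = 93.78 days.
Leg 4: γ = 1/√(1 − 0.418²) = 1/√0.8253 = 1.101; τ_4 = 138.0/1.101 = 125.4 days.
Total: 80.51 + 38.92 + 93.78 + 125.4 days.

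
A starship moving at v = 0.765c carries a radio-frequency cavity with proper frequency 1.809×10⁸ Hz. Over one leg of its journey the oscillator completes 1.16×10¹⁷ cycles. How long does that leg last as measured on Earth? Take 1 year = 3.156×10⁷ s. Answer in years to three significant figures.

γ = 1/√(1 − 0.765²) = 1/√0.4148 = 1.553
Proper time for N cycles: τ = N/f = 1.16×10¹⁷/(1.809×10⁸) = 6.412×10⁸ s = 20.32 years.
Lab-frame duration Δt = γτ = 1.553 × 20.32 = 31.55 years.

Δt = 31.5 years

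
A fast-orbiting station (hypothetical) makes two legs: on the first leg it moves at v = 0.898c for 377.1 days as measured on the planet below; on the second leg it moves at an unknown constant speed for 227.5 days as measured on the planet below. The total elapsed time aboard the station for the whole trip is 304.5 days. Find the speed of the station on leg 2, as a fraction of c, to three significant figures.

Leg 1: γ = 1/√(1 − 0.898²) = 1/√0.1936 = 2.273; τ_1 = 377.1/2.273 = 165.9 days.
Leg 2: speed unknown; τ_2 = 227.5/γ_2.
Total proper time: 165.9 + τ_2 = 304.5, so τ_2 = 304.5 − 165.9 = 138.6 days.
γ_2 = 227.5/138.6 = 1.642; β = √(1 − 1/γ²) = √0.6290.

β = 0.793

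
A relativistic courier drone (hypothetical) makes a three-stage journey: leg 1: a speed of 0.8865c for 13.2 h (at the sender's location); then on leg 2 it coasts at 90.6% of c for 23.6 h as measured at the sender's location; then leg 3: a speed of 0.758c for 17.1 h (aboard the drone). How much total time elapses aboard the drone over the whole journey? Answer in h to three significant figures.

τ = 33.2 h

Leg 1: γ = 1/√(1 − 0.8865²) = 1/√0.2141 = 2.161; τ_1 = 13.2/2.161 = 6.108 h.
Leg 2: β = 0.906; γ = 1/√(1 − 0.906²) = 1/√0.1792 = 2.363; τ_2 = 23.6/2.363 = 9.989 h.
Leg 3: 17.1 h is already measured aboard the drone.
Total: 6.108 + 9.989 + 17.10 h.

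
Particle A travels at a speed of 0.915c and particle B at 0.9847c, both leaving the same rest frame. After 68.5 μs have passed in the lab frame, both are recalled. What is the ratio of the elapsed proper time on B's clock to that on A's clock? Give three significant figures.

A: γ = 1/√(1 − 0.915²) = 1/√0.1628 = 2.479. B: γ = 1/√(1 − 0.9847²) = 1/√0.03037 = 5.739.
τ_A/τ_B = γ_B/γ_A = 5.739/2.479 = 2.315, so τ_B/τ_A = 0.4319.

τ_B/τ_A = 0.432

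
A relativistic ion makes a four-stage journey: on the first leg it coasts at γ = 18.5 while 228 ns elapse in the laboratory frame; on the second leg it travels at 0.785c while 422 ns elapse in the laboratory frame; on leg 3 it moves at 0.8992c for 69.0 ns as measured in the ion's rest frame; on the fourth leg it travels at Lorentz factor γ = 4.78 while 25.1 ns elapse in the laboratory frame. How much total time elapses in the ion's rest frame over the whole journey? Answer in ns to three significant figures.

Leg 1: γ = 18.5; τ_1 = 228/18.50 = 12.32 ns.
Leg 2: γ = 1/√(1 − 0.785²) = 1/√0.3838 = 1.614; τ_2 = 422/1.614 = 261.4 ns.
Leg 3: 69.0 ns is already measured in the ion's rest frame.
Leg 4: γ = 4.78; τ_4 = 25.1/4.780 = 5.251 ns.
Total: 12.32 + 261.4 + 69.00 + 5.251 ns.

τ = 348 ns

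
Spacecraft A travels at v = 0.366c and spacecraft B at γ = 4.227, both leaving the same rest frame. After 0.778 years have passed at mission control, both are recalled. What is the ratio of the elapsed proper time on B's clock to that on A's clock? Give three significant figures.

τ_B/τ_A = 0.254

A: γ = 1/√(1 − 0.366²) = 1/√0.8660 = 1.075. B: γ = 4.227.
τ_A/τ_B = γ_B/γ_A = 4.227/1.075 = 3.934, so τ_B/τ_A = 0.2542.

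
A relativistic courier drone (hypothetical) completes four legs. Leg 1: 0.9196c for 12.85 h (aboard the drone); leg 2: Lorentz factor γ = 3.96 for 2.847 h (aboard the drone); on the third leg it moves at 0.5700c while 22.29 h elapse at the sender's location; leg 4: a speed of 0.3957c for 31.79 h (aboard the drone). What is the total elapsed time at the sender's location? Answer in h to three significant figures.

Δt = 101 h

Leg 1: γ = 1/√(1 − 0.9196²) = 1/√0.1543 = 2.545; Δt_1 = 2.545 × 12.85 = 32.71 h.
Leg 2: γ = 3.96; Δt_2 = 3.960 × 2.847 = 11.27 h.
Leg 3: 22.29 h is already measured at the sender's location.
Leg 4: γ = 1/√(1 − 0.3957²) = 1/√0.8434 = 1.089; Δt_4 = 1.089 × 31.79 = 34.62 h.
Total: 32.71 + 11.27 + 22.29 + 34.62 h.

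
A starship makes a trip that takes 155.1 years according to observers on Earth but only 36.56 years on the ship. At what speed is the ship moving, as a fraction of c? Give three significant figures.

β = 0.972

The proper time is measured on the ship (both events occur at the ship's location); Δt is measured on Earth. γ = Δt/τ = 155.1/36.56 = 4.242.
β = √(1 − 1/γ²) = √(1 − 0.05556) = √0.9444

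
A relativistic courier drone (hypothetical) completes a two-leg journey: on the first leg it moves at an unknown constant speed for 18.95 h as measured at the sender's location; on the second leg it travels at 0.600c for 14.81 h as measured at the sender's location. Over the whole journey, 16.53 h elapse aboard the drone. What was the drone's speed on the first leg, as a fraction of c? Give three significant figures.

Leg 1: speed unknown; τ_1 = 18.95/γ_1.
Leg 2: γ = 1/√(1 − 0.600²) = 5/4 = 1.250; τ_2 = 14.81/1.250 = 11.85 h.
Total proper time: τ_1 + 11.85 = 16.53, so τ_1 = 16.53 − 11.85 = 4.682 h.
γ_1 = 18.95/4.682 = 4.047; β = √(1 − 1/γ²) = √0.9390.

β = 0.969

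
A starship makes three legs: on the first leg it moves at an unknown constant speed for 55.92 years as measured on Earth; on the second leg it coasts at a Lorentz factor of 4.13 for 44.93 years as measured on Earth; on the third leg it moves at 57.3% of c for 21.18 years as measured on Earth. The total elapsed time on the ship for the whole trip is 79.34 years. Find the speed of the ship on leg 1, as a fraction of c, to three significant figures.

Leg 1: speed unknown; τ_1 = 55.92/γ_1.
Leg 2: γ = 4.13; τ_2 = 44.93/4.130 = 10.88 years.
Leg 3: β = 0.573; γ = 1/√(1 − 0.573²) = 1/√0.6717 = 1.220; τ_3 = 21.18/1.220 = 17.36 years.
Total proper time: τ_1 + 10.88 + 17.36 = 79.34, so τ_1 = 79.34 − 28.24 = 51.10 years.
γ_1 = 55.92/51.10 = 1.094; β = √(1 − 1/γ²) = √0.1649.

β = 0.406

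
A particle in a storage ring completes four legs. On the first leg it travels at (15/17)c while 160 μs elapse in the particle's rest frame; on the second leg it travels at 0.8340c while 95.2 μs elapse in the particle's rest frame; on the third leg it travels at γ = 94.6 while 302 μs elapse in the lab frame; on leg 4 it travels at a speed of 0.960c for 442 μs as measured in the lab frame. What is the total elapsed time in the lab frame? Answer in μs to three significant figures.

Leg 1: γ = 1/√(1 − (15/17)²) = 17/8 = 2.125; Δt_1 = 2.125 × 160 = 340.0 μs.
Leg 2: γ = 1/√(1 − 0.8340²) = 1/√0.3044 = 1.812; Δt_2 = 1.812 × 95.2 = 172.5 μs.
Leg 3: 302 μs is already measured in the lab frame.
Leg 4: 442 μs is already measured in the lab frame.
Total: 340.0 + 172.5 + 302.0 + 442.0 μs.

Δt = 1260 μs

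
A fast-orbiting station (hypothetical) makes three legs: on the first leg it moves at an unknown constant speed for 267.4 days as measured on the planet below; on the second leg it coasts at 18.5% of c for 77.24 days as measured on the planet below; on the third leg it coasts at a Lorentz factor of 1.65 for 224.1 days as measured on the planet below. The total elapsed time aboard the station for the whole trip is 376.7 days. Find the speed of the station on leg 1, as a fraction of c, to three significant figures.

Leg 1: speed unknown; τ_1 = 267.4/γ_1.
Leg 2: β = 0.185; γ = 1/√(1 − 0.185²) = 1/√0.9658 = 1.018; τ_2 = 77.24/1.018 = 75.91 days.
Leg 3: γ = 1.65; τ_3 = 224.1/1.650 = 135.8 days.
Total proper time: τ_1 + 75.91 + 135.8 = 376.7, so τ_1 = 376.7 − 211.7 = 165.0 days.
γ_1 = 267.4/165.0 = 1.621; β = √(1 − 1/γ²) = √0.6194.

β = 0.787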